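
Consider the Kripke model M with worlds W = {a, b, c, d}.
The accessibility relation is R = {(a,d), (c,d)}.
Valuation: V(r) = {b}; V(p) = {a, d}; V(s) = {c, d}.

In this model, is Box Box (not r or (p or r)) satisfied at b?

Recall that Box ψ holds at a world iff ψ holds at every accessible world, and Dia ψ holds iff ψ holds at some accessible world.
At b: no accessible worlds, so Box Box (not r or (p or r)) holds vacuously.

Yes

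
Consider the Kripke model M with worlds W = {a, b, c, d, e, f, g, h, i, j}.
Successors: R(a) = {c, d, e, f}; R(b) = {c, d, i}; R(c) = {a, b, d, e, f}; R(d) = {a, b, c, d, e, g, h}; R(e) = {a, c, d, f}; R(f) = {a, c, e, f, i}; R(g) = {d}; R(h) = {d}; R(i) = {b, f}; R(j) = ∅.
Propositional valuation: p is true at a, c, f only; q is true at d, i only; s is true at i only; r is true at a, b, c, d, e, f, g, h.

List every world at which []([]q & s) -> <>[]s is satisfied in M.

a, b, c, d, e, f, g, h, i

Let φ = []([]q & s) -> <>[]s. Evaluate φ at each world:
  a (successors {c, d, e, f}): φ is true.
  b (successors {c, d, i}): φ is true.
  c (successors {a, b, d, e, f}): φ is true.
  d (successors {a, b, c, d, e, g, h}): φ is true.
  e (successors {a, c, d, f}): φ is true.
  f (successors {a, c, e, f, i}): φ is true.
  g (successors {d}): φ is true.
  h (successors {d}): φ is true.
  i (successors {b, f}): φ is true.
  j (successors ∅): φ is false.
For instance, at i:
  At i: []([]q & s) is false, <>[]s is false, so []([]q & s) -> <>[]s is true.
    At i: []([]q & s) requires []q & s at every successor {b, f}.
      []q & s fails at b, so []([]q & s) is false at i.
    At i: <>[]s requires []s at some successor in {b, f}.
      At b: []s is false.
      At f: []s is false.
    So <>[]s is false at i.
Satisfying worlds: {a, b, c, d, e, f, g, h, i}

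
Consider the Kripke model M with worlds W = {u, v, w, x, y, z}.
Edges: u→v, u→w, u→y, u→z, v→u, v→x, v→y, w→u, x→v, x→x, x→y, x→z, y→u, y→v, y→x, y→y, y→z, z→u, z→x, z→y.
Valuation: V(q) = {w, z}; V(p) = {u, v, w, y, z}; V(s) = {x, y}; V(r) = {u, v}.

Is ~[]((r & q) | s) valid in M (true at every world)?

Recall that []ψ holds at a world iff ψ holds at every accessible world, and <>ψ holds iff ψ holds at some accessible world.
Let φ = ~[]((r & q) | s). Evaluate φ at each world:
  u (successors {v, w, y, z}): φ is true.
  v (successors {u, x, y}): φ is true.
  w (successors {u}): φ is true.
  x (successors {v, x, y, z}): φ is true.
  y (successors {u, v, x, y, z}): φ is true.
  z (successors {u, x, y}): φ is true.
For instance, at w:
  At w: []((r & q) | s) is false, so ~[]((r & q) | s) is true.
    At w: []((r & q) | s) requires (r & q) | s at every successor {u}.
      (r & q) | s fails at u, so []((r & q) | s) is false at w.

Yes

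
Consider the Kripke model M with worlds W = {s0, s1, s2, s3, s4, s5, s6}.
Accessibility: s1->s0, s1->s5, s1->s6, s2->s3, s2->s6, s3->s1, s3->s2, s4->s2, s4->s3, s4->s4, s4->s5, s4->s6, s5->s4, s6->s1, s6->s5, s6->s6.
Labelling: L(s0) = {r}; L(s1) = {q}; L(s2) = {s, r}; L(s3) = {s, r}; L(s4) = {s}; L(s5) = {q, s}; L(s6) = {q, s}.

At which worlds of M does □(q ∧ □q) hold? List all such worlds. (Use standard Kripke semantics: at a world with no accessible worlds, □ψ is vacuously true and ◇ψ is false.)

s0

Let φ = □(q ∧ □q). Evaluate φ at each world:
  s0 (successors ∅): φ is true.
  s1 (successors {s0, s5, s6}): φ is false.
  s2 (successors {s3, s6}): φ is false.
  s3 (successors {s1, s2}): φ is false.
  s4 (successors {s2, s3, s4, s5, s6}): φ is false.
  s5 (successors {s4}): φ is false.
  s6 (successors {s1, s5, s6}): φ is false.
For instance, at s4:
  At s4: □(q ∧ □q) requires q ∧ □q at every successor {s2, s3, s4, s5, s6}.
    q ∧ □q fails at s2, so □(q ∧ □q) is false at s4.
      At s2: q is false, □q is false, so q ∧ □q is false.
Satisfying worlds: {s0}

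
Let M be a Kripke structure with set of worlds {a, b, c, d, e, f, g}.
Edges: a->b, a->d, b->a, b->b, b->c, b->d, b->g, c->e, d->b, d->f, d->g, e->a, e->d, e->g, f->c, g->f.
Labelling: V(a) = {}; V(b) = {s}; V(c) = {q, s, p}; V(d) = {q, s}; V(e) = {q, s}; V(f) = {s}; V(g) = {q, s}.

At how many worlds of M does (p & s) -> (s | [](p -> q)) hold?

7

Let φ = (p & s) -> (s | [](p -> q)). Evaluate φ at each world:
  a (successors {b, d}): φ is true.
  b (successors {a, b, c, d, g}): φ is true.
  c (successors {e}): φ is true.
  d (successors {b, f, g}): φ is true.
  e (successors {a, d, g}): φ is true.
  f (successors {c}): φ is true.
  g (successors {f}): φ is true.
For instance, at b:
  At b: p & s is false, s | [](p -> q) is true, so (p & s) -> (s | [](p -> q)) is true.
    At b: s is true, [](p -> q) is true, so s | [](p -> q) is true.
      At b: [](p -> q) requires p -> q at every successor {a, b, c, d, g}.
        At a: p -> q is true.
        At b: p -> q is true.
        At c: p -> q is true.
        At d: p -> q is true.
        At g: p -> q is true.
      So [](p -> q) is true at b.
Satisfying worlds: {a, b, c, d, e, f, g}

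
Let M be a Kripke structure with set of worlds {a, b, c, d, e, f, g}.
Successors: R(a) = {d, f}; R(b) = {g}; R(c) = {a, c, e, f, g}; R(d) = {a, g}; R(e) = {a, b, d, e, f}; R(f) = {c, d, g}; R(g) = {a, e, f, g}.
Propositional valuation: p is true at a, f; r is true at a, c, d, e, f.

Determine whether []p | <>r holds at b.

Recall that []ψ holds at a world iff ψ holds at every accessible world, and <>ψ holds iff ψ holds at some accessible world.
At b: []p is false, <>r is false, so []p | <>r is false.
  At b: []p requires p at every successor {g}.
    p fails at g, so []p is false at b.
  At b: <>r requires r at some successor in {g}.
    At g: r is false.
  So <>r is false at b.

No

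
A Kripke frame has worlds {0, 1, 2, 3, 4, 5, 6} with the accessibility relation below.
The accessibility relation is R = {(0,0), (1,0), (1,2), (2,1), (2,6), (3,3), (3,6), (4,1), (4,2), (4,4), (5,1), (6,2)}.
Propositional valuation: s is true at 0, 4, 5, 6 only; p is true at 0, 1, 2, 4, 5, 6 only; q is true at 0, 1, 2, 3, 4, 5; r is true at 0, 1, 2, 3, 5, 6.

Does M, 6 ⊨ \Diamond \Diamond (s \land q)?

At 6: \Diamond \Diamond (s \land q) requires \Diamond (s \land q) at some successor in {2}.
  At 2: \Diamond (s \land q) is false.
So \Diamond \Diamond (s \land q) is false at 6.

No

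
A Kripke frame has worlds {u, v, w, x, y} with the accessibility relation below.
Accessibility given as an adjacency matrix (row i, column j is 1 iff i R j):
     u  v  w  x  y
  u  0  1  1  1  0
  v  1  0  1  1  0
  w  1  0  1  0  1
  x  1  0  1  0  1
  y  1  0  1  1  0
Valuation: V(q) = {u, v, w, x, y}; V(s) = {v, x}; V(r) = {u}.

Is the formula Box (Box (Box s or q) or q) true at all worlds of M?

Let φ = Box (Box (Box s or q) or q). Evaluate φ at each world:
  u (successors {v, w, x}): φ is true.
  v (successors {u, w, x}): φ is true.
  w (successors {u, w, y}): φ is true.
  x (successors {u, w, y}): φ is true.
  y (successors {u, w, x}): φ is true.
For instance, at u:
  At u: Box (Box (Box s or q) or q) requires Box (Box s or q) or q at every successor {v, w, x}.
      At v: Box (Box s or q) is true, q is true, so Box (Box s or q) or q is true.
      At w: Box (Box s or q) is true, q is true, so Box (Box s or q) or q is true.
      At x: Box (Box s or q) is true, q is true, so Box (Box s or q) or q is true.
  So Box (Box (Box s or q) or q) is true at u.

Yes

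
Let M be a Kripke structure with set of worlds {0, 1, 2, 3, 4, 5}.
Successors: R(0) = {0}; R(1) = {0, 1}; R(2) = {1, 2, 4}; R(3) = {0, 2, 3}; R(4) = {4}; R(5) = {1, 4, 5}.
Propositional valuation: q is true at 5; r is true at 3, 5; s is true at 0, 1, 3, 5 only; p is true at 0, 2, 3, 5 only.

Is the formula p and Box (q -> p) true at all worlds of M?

Let φ = p and Box (q -> p). Evaluate φ at each world:
  0 (successors {0}): φ is true.
  1 (successors {0, 1}): φ is false.
  2 (successors {1, 2, 4}): φ is true.
  3 (successors {0, 2, 3}): φ is true.
  4 (successors {4}): φ is false.
  5 (successors {1, 4, 5}): φ is true.
Detail at 1 (counterexample):
  At 1: p is false, Box (q -> p) is true, so p and Box (q -> p) is false.
    At 1: Box (q -> p) requires q -> p at every successor {0, 1}.
      At 0: q -> p is true.
      At 1: q -> p is true.
    So Box (q -> p) is true at 1.

No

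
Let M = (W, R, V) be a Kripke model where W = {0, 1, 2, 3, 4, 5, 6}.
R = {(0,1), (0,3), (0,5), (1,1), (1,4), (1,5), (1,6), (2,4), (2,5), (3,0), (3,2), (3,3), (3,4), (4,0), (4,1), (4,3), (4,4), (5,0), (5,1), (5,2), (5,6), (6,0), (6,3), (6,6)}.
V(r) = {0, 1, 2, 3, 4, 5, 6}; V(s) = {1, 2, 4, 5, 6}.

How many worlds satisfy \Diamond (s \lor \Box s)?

Recall that \Box ψ holds at a world iff ψ holds at every accessible world, and \Diamond ψ holds iff ψ holds at some accessible world.
Let φ = \Diamond (s \lor \Box s). Evaluate φ at each world:
  0 (successors {1, 3, 5}): φ is true.
  1 (successors {1, 4, 5, 6}): φ is true.
  2 (successors {4, 5}): φ is true.
  3 (successors {0, 2, 3, 4}): φ is true.
  4 (successors {0, 1, 3, 4}): φ is true.
  5 (successors {0, 1, 2, 6}): φ is true.
  6 (successors {0, 3, 6}): φ is true.
For instance, at 1:
  At 1: \Diamond (s \lor \Box s) requires s \lor \Box s at some successor in {1, 4, 5, 6}.
    s \lor \Box s holds at 1, so \Diamond (s \lor \Box s) is true at 1.
      At 1: s is true, \Box s is true, so s \lor \Box s is true.
Satisfying worlds: {0, 1, 2, 3, 4, 5, 6}

7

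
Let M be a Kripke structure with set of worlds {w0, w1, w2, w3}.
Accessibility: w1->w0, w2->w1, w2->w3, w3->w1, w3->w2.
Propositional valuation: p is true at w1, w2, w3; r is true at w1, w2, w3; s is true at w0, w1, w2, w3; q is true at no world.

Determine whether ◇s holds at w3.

At w3: ◇s requires s at some successor in {w1, w2}.
  s holds at w1, so ◇s is true at w3.

Yes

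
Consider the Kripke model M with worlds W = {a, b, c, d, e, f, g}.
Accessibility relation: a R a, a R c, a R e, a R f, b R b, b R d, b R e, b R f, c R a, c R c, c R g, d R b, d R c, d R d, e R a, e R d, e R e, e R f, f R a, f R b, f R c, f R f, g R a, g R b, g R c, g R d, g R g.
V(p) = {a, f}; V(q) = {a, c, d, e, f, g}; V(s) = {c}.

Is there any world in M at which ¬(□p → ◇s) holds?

Let φ = ¬(□p → ◇s). Evaluate φ at each world:
  a (successors {a, c, e, f}): φ is false.
  b (successors {b, d, e, f}): φ is false.
  c (successors {a, c, g}): φ is false.
  d (successors {b, c, d}): φ is false.
  e (successors {a, d, e, f}): φ is false.
  f (successors {a, b, c, f}): φ is false.
  g (successors {a, b, c, d, g}): φ is false.
For instance, at f:
  At f: □p → ◇s is true, so ¬(□p → ◇s) is false.
    At f: □p is false, ◇s is true, so □p → ◇s is true.
      At f: □p requires p at every successor {a, b, c, f}.
        p fails at b, so □p is false at f.
      At f: ◇s requires s at some successor in {a, b, c, f}.
        s holds at c, so ◇s is true at f.

No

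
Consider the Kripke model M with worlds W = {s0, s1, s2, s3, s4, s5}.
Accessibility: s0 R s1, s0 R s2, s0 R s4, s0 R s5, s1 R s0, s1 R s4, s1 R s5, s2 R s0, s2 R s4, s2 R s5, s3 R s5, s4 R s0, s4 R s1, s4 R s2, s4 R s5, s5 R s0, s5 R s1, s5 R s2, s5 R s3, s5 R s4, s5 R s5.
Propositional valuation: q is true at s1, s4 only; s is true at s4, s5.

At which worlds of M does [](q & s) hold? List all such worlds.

none

Let φ = [](q & s). Evaluate φ at each world:
  s0 (successors {s1, s2, s4, s5}): φ is false.
  s1 (successors {s0, s4, s5}): φ is false.
  s2 (successors {s0, s4, s5}): φ is false.
  s3 (successors {s5}): φ is false.
  s4 (successors {s0, s1, s2, s5}): φ is false.
  s5 (successors {s0, s1, s2, s3, s4, s5}): φ is false.
For instance, at s2:
  At s2: [](q & s) requires q & s at every successor {s0, s4, s5}.
    q & s fails at s0, so [](q & s) is false at s2.
Satisfying worlds: none.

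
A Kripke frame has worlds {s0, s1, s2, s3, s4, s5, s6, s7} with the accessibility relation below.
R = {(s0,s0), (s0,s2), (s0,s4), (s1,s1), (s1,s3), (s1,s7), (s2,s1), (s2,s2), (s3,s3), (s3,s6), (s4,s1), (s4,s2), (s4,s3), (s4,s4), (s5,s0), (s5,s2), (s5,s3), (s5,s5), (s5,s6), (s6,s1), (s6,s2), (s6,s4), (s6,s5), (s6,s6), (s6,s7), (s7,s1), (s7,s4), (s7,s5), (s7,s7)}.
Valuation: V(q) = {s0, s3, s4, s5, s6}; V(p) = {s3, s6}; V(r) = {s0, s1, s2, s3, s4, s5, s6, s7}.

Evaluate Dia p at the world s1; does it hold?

Recall that Dia ψ holds at a world iff ψ holds at some accessible world.
At s1: Dia p requires p at some successor in {s1, s3, s7}.
  p holds at s3, so Dia p is true at s1.

Yes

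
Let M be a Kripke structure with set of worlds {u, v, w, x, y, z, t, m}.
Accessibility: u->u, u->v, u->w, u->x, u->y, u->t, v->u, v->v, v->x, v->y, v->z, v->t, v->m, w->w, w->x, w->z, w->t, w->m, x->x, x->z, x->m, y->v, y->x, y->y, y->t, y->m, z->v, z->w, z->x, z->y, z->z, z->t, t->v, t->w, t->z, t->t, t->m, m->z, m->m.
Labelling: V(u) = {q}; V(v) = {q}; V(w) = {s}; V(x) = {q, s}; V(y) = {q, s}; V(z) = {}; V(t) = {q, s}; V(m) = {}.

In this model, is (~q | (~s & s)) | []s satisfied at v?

At v: ~q | (~s & s) is false, []s is false, so (~q | (~s & s)) | []s is false.
  At v: []s requires s at every successor {u, v, x, y, z, t, m}.
    s fails at u, so []s is false at v.

No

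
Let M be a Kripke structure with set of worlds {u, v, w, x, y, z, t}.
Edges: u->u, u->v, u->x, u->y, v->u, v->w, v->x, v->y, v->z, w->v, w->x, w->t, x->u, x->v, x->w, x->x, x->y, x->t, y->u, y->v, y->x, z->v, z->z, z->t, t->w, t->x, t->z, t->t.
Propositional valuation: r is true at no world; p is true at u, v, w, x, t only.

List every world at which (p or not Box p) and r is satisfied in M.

none

Recall that Box ψ holds at a world iff ψ holds at every accessible world, and Dia ψ holds iff ψ holds at some accessible world.
Let φ = (p or not Box p) and r. Evaluate φ at each world:
  u (successors {u, v, x, y}): φ is false.
  v (successors {u, w, x, y, z}): φ is false.
  w (successors {v, x, t}): φ is false.
  x (successors {u, v, w, x, y, t}): φ is false.
  y (successors {u, v, x}): φ is false.
  z (successors {v, z, t}): φ is false.
  t (successors {w, x, z, t}): φ is false.
For instance, at z:
  At z: p or not Box p is true, r is false, so (p or not Box p) and r is false.
    At z: p is false, not Box p is true, so p or not Box p is true.
      At z: Box p is false, so not Box p is true.
Satisfying worlds: none.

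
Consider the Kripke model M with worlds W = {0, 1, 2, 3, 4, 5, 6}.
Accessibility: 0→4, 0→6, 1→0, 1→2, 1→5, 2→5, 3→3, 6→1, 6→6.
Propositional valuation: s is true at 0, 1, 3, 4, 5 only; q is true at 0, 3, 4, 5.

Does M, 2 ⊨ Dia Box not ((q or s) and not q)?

Yes

At 2: Dia Box not ((q or s) and not q) requires Box not ((q or s) and not q) at some successor in {5}.
  Box not ((q or s) and not q) holds at 5, so Dia Box not ((q or s) and not q) is true at 2.
    At 5: no accessible worlds, so Box not ((q or s) and not q) holds vacuously.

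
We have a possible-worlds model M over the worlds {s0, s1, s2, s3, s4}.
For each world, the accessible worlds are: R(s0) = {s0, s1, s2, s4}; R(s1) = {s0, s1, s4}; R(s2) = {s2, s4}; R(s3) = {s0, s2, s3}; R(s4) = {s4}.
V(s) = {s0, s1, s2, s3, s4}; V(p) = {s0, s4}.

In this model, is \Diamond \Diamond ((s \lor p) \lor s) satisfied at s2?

Yes

Recall that \Diamond ψ holds at a world iff ψ holds at some accessible world.
At s2: \Diamond \Diamond ((s \lor p) \lor s) requires \Diamond ((s \lor p) \lor s) at some successor in {s2, s4}.
  \Diamond ((s \lor p) \lor s) holds at s2, so \Diamond \Diamond ((s \lor p) \lor s) is true at s2.
    At s2: \Diamond ((s \lor p) \lor s) requires (s \lor p) \lor s at some successor in {s2, s4}.
      (s \lor p) \lor s holds at s2, so \Diamond ((s \lor p) \lor s) is true at s2.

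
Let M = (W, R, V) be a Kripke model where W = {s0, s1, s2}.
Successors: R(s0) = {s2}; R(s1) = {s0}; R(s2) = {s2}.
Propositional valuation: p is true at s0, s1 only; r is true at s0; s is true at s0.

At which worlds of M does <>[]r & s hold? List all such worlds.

Recall that []ψ holds at a world iff ψ holds at every accessible world, and <>ψ holds iff ψ holds at some accessible world.
Let φ = <>[]r & s. Evaluate φ at each world:
  s0 (successors {s2}): φ is false.
  s1 (successors {s0}): φ is false.
  s2 (successors {s2}): φ is false.
For instance, at s1:
  At s1: <>[]r is false, s is false, so <>[]r & s is false.
    At s1: <>[]r requires []r at some successor in {s0}.
      At s0: []r is false.
    So <>[]r is false at s1.
Satisfying worlds: none.

none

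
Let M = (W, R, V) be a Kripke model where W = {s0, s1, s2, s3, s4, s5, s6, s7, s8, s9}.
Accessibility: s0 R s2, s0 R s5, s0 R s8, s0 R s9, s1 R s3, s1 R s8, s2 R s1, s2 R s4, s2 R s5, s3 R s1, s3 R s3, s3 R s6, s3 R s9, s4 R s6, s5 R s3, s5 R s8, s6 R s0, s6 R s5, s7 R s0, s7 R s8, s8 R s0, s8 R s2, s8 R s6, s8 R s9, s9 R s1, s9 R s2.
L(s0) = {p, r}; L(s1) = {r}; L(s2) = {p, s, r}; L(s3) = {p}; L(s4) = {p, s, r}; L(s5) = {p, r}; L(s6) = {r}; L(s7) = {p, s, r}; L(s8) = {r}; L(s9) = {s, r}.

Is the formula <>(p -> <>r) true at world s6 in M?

Yes

At s6: <>(p -> <>r) requires p -> <>r at some successor in {s0, s5}.
  p -> <>r holds at s0, so <>(p -> <>r) is true at s6.
    At s0: p is true, <>r is true, so p -> <>r is true.
      At s0: <>r requires r at some successor in {s2, s5, s8, s9}.
        r holds at s2, so <>r is true at s0.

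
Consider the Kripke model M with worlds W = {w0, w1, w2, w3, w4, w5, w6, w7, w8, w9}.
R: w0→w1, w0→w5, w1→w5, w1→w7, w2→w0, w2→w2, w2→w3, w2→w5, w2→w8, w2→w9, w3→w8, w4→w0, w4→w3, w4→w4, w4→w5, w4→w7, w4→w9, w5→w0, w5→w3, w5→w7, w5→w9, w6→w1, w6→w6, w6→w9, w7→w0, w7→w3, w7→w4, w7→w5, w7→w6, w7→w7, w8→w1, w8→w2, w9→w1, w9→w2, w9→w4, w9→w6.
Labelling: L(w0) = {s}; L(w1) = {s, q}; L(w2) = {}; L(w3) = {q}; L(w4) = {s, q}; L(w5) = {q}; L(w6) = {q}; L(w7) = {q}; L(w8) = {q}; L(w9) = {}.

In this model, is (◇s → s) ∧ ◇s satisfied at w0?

Yes

At w0: ◇s → s is true, ◇s is true, so (◇s → s) ∧ ◇s is true.
  At w0: ◇s is true, s is true, so ◇s → s is true.
    At w0: ◇s requires s at some successor in {w1, w5}.
      s holds at w1, so ◇s is true at w0.
  At w0: ◇s requires s at some successor in {w1, w5}.
    s holds at w1, so ◇s is true at w0.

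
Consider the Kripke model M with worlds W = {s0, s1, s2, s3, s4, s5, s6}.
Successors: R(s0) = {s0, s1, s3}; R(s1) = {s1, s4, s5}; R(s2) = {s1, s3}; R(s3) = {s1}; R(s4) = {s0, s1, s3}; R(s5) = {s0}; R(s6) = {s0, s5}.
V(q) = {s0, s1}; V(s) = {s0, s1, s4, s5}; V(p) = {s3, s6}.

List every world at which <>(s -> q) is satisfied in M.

Recall that <>ψ holds at a world iff ψ holds at some accessible world.
Let φ = <>(s -> q). Evaluate φ at each world:
  s0 (successors {s0, s1, s3}): φ is true.
  s1 (successors {s1, s4, s5}): φ is true.
  s2 (successors {s1, s3}): φ is true.
  s3 (successors {s1}): φ is true.
  s4 (successors {s0, s1, s3}): φ is true.
  s5 (successors {s0}): φ is true.
  s6 (successors {s0, s5}): φ is true.
For instance, at s1:
  At s1: <>(s -> q) requires s -> q at some successor in {s1, s4, s5}.
    s -> q holds at s1, so <>(s -> q) is true at s1.
Satisfying worlds: {s0, s1, s2, s3, s4, s5, s6}

s0, s1, s2, s3, s4, s5, s6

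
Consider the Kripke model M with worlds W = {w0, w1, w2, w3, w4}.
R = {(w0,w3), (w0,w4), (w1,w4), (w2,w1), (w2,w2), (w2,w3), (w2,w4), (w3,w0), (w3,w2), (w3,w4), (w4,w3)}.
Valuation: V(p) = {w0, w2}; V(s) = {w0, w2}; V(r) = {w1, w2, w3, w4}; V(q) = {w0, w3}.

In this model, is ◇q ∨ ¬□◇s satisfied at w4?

At w4: ◇q is true, ¬□◇s is false, so ◇q ∨ ¬□◇s is true.
  At w4: ◇q requires q at some successor in {w3}.
    q holds at w3, so ◇q is true at w4.
  At w4: □◇s is true, so ¬□◇s is false.
    At w4: □◇s requires ◇s at every successor {w3}.
      At w3: ◇s is true.
    So □◇s is true at w4.

Yes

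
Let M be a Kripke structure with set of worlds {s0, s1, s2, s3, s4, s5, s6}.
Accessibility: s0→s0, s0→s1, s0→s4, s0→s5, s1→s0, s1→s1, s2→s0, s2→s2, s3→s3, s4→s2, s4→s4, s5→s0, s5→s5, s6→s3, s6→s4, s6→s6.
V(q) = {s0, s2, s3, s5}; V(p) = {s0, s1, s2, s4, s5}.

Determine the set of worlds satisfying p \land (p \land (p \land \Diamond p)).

s0, s1, s2, s4, s5

Let φ = p \land (p \land (p \land \Diamond p)). Evaluate φ at each world:
  s0 (successors {s0, s1, s4, s5}): φ is true.
  s1 (successors {s0, s1}): φ is true.
  s2 (successors {s0, s2}): φ is true.
  s3 (successors {s3}): φ is false.
  s4 (successors {s2, s4}): φ is true.
  s5 (successors {s0, s5}): φ is true.
  s6 (successors {s3, s4, s6}): φ is false.
For instance, at s0:
  At s0: p is true, p \land (p \land \Diamond p) is true, so p \land (p \land (p \land \Diamond p)) is true.
    At s0: p is true, p \land \Diamond p is true, so p \land (p \land \Diamond p) is true.
      At s0: p is true, \Diamond p is true, so p \land \Diamond p is true.
Satisfying worlds: {s0, s1, s2, s4, s5}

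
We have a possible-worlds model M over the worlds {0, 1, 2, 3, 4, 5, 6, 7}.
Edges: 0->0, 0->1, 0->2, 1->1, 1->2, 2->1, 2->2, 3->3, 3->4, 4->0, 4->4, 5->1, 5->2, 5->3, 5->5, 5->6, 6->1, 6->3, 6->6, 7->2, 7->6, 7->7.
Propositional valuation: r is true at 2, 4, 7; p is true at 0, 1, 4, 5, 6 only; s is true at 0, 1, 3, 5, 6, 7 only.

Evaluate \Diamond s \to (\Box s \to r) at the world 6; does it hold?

At 6: \Diamond s is true, \Box s \to r is false, so \Diamond s \to (\Box s \to r) is false.
  At 6: \Diamond s requires s at some successor in {1, 3, 6}.
    s holds at 1, so \Diamond s is true at 6.
  At 6: \Box s is true, r is false, so \Box s \to r is false.
    At 6: \Box s requires s at every successor {1, 3, 6}.
      At 1: s is true.
      At 3: s is true.
      At 6: s is true.
    So \Box s is true at 6.

No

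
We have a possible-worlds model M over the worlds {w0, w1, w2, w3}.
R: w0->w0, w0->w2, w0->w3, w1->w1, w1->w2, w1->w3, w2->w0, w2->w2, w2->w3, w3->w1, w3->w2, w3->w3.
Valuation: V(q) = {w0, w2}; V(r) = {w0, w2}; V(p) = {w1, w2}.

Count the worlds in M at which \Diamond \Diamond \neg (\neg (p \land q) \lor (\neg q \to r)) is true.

Let φ = \Diamond \Diamond \neg (\neg (p \land q) \lor (\neg q \to r)). Evaluate φ at each world:
  w0 (successors {w0, w2, w3}): φ is false.
  w1 (successors {w1, w2, w3}): φ is false.
  w2 (successors {w0, w2, w3}): φ is false.
  w3 (successors {w1, w2, w3}): φ is false.
For instance, at w2:
  At w2: \Diamond \Diamond \neg (\neg (p \land q) \lor (\neg q \to r)) requires \Diamond \neg (\neg (p \land q) \lor (\neg q \to r)) at some successor in {w0, w2, w3}.
    At w0: \Diamond \neg (\neg (p \land q) \lor (\neg q \to r)) is false.
    At w2: \Diamond \neg (\neg (p \land q) \lor (\neg q \to r)) is false.
    At w3: \Diamond \neg (\neg (p \land q) \lor (\neg q \to r)) is false.
  So \Diamond \Diamond \neg (\neg (p \land q) \lor (\neg q \to r)) is false at w2.
Satisfying worlds: none.

0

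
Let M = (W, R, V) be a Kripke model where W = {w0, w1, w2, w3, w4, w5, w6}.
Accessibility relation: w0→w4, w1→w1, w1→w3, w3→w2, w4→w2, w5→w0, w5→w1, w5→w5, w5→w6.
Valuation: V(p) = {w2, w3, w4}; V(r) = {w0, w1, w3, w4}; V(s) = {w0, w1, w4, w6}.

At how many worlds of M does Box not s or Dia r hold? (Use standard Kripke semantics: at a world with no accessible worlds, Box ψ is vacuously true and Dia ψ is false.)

7

Let φ = Box not s or Dia r. Evaluate φ at each world:
  w0 (successors {w4}): φ is true.
  w1 (successors {w1, w3}): φ is true.
  w2 (successors ∅): φ is true.
  w3 (successors {w2}): φ is true.
  w4 (successors {w2}): φ is true.
  w5 (successors {w0, w1, w5, w6}): φ is true.
  w6 (successors ∅): φ is true.
For instance, at w1:
  At w1: Box not s is false, Dia r is true, so Box not s or Dia r is true.
    At w1: Box not s requires not s at every successor {w1, w3}.
      not s fails at w1, so Box not s is false at w1.
    At w1: Dia r requires r at some successor in {w1, w3}.
      r holds at w1, so Dia r is true at w1.
Satisfying worlds: {w0, w1, w2, w3, w4, w5, w6}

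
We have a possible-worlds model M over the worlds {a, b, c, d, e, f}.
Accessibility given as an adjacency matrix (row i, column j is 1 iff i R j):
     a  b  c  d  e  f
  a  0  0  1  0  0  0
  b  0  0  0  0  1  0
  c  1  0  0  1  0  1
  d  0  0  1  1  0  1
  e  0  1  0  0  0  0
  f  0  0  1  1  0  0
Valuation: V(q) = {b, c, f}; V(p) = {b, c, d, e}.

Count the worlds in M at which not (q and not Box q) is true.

3

Recall that Box ψ holds at a world iff ψ holds at every accessible world, and Dia ψ holds iff ψ holds at some accessible world.
Let φ = not (q and not Box q). Evaluate φ at each world:
  a (successors {c}): φ is true.
  b (successors {e}): φ is false.
  c (successors {a, d, f}): φ is false.
  d (successors {c, d, f}): φ is true.
  e (successors {b}): φ is true.
  f (successors {c, d}): φ is false.
For instance, at b:
  At b: q and not Box q is true, so not (q and not Box q) is false.
    At b: q is true, not Box q is true, so q and not Box q is true.
      At b: Box q is false, so not Box q is true.
Satisfying worlds: {a, d, e}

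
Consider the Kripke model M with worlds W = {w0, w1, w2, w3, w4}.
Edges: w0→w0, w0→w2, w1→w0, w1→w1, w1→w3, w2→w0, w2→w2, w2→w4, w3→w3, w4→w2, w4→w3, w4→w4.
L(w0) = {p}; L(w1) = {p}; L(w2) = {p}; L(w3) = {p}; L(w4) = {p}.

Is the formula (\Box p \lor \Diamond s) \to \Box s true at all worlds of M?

Let φ = (\Box p \lor \Diamond s) \to \Box s. Evaluate φ at each world:
  w0 (successors {w0, w2}): φ is false.
  w1 (successors {w0, w1, w3}): φ is false.
  w2 (successors {w0, w2, w4}): φ is false.
  w3 (successors {w3}): φ is false.
  w4 (successors {w2, w3, w4}): φ is false.
Detail at w0 (counterexample):
  At w0: \Box p \lor \Diamond s is true, \Box s is false, so (\Box p \lor \Diamond s) \to \Box s is false.
    At w0: \Box p is true, \Diamond s is false, so \Box p \lor \Diamond s is true.
      At w0: \Box p requires p at every successor {w0, w2}.
        At w0: p is true.
        At w2: p is true.
      So \Box p is true at w0.
      At w0: \Diamond s requires s at some successor in {w0, w2}.
        At w0: s is false.
        At w2: s is false.
      So \Diamond s is false at w0.
    At w0: \Box s requires s at every successor {w0, w2}.
      s fails at w0, so \Box s is false at w0.

No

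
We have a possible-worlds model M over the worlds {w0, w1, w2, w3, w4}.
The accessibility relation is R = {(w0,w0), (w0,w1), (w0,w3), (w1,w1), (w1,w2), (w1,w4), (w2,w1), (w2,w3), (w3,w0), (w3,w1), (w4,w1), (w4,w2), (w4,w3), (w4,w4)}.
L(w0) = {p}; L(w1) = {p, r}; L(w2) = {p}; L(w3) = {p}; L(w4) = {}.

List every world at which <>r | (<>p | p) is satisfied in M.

Let φ = <>r | (<>p | p). Evaluate φ at each world:
  w0 (successors {w0, w1, w3}): φ is true.
  w1 (successors {w1, w2, w4}): φ is true.
  w2 (successors {w1, w3}): φ is true.
  w3 (successors {w0, w1}): φ is true.
  w4 (successors {w1, w2, w3, w4}): φ is true.
For instance, at w4:
  At w4: <>r is true, <>p | p is true, so <>r | (<>p | p) is true.
    At w4: <>r requires r at some successor in {w1, w2, w3, w4}.
      r holds at w1, so <>r is true at w4.
    At w4: <>p is true, p is false, so <>p | p is true.
      At w4: <>p requires p at some successor in {w1, w2, w3, w4}.
        p holds at w1, so <>p is true at w4.
Satisfying worlds: {w0, w1, w2, w3, w4}

w0, w1, w2, w3, w4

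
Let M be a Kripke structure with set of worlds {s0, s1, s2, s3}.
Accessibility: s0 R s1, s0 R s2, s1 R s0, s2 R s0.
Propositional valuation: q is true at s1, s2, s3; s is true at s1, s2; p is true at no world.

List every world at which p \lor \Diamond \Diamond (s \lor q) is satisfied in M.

s1, s2

Recall that \Diamond ψ holds at a world iff ψ holds at some accessible world.
Let φ = p \lor \Diamond \Diamond (s \lor q). Evaluate φ at each world:
  s0 (successors {s1, s2}): φ is false.
  s1 (successors {s0}): φ is true.
  s2 (successors {s0}): φ is true.
  s3 (successors ∅): φ is false.
For instance, at s0:
  At s0: p is false, \Diamond \Diamond (s \lor q) is false, so p \lor \Diamond \Diamond (s \lor q) is false.
    At s0: \Diamond \Diamond (s \lor q) requires \Diamond (s \lor q) at some successor in {s1, s2}.
      At s1: \Diamond (s \lor q) is false.
      At s2: \Diamond (s \lor q) is false.
    So \Diamond \Diamond (s \lor q) is false at s0.
Satisfying worlds: {s1, s2}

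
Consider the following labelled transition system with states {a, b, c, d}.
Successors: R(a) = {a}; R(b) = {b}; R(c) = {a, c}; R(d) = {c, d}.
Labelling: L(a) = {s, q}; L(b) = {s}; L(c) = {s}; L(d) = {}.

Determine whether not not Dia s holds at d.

Recall that Dia ψ holds at a world iff ψ holds at some accessible world.
At d: not Dia s is false, so not not Dia s is true.
  At d: Dia s is true, so not Dia s is false.
    At d: Dia s requires s at some successor in {c, d}.
      s holds at c, so Dia s is true at d.

Yes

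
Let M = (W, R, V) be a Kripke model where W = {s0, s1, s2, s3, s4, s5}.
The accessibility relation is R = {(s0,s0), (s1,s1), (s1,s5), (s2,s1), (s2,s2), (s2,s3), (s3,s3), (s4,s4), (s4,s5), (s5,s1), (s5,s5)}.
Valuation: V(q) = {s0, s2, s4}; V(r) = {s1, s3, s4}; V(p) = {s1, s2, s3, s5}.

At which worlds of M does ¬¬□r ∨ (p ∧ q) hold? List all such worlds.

s2, s3

Recall that □ψ holds at a world iff ψ holds at every accessible world, and ◇ψ holds iff ψ holds at some accessible world.
Let φ = ¬¬□r ∨ (p ∧ q). Evaluate φ at each world:
  s0 (successors {s0}): φ is false.
  s1 (successors {s1, s5}): φ is false.
  s2 (successors {s1, s2, s3}): φ is true.
  s3 (successors {s3}): φ is true.
  s4 (successors {s4, s5}): φ is false.
  s5 (successors {s1, s5}): φ is false.
For instance, at s0:
  At s0: ¬¬□r is false, p ∧ q is false, so ¬¬□r ∨ (p ∧ q) is false.
    At s0: ¬□r is true, so ¬¬□r is false.
      At s0: □r is false, so ¬□r is true.
Satisfying worlds: {s2, s3}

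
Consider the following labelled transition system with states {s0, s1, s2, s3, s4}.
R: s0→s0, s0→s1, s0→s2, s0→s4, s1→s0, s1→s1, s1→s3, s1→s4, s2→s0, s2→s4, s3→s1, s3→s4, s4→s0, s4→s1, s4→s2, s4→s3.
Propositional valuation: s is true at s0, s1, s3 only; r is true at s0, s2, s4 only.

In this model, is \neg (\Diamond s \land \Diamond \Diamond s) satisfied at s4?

No

Recall that \Diamond ψ holds at a world iff ψ holds at some accessible world.
At s4: \Diamond s \land \Diamond \Diamond s is true, so \neg (\Diamond s \land \Diamond \Diamond s) is false.
  At s4: \Diamond s is true, \Diamond \Diamond s is true, so \Diamond s \land \Diamond \Diamond s is true.
    At s4: \Diamond s requires s at some successor in {s0, s1, s2, s3}.
      s holds at s0, so \Diamond s is true at s4.
    At s4: \Diamond \Diamond s requires \Diamond s at some successor in {s0, s1, s2, s3}.
      \Diamond s holds at s0, so \Diamond \Diamond s is true at s4.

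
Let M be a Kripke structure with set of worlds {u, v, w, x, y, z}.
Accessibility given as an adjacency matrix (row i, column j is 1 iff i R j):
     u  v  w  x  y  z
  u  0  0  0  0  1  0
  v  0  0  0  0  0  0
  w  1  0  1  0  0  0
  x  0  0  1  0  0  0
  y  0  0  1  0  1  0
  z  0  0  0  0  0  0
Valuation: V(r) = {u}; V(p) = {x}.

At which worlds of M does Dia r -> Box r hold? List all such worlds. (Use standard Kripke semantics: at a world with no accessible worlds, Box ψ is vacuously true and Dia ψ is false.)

Recall that Box ψ holds at a world iff ψ holds at every accessible world, and Dia ψ holds iff ψ holds at some accessible world.
Let φ = Dia r -> Box r. Evaluate φ at each world:
  u (successors {y}): φ is true.
  v (successors ∅): φ is true.
  w (successors {u, w}): φ is false.
  x (successors {w}): φ is true.
  y (successors {w, y}): φ is true.
  z (successors ∅): φ is true.
For instance, at x:
  At x: Dia r is false, Box r is false, so Dia r -> Box r is true.
    At x: Dia r requires r at some successor in {w}.
      At w: r is false.
    So Dia r is false at x.
    At x: Box r requires r at every successor {w}.
      r fails at w, so Box r is false at x.
Satisfying worlds: {u, v, x, y, z}

u, v, x, y, z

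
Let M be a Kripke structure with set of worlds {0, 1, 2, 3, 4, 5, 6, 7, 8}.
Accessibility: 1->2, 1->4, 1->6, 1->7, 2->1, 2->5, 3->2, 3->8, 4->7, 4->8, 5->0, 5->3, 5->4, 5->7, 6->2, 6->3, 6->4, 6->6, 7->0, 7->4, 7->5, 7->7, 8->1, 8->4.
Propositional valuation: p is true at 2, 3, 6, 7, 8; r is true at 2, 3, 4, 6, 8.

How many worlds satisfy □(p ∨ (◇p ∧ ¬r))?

Let φ = □(p ∨ (◇p ∧ ¬r)). Evaluate φ at each world:
  0 (successors ∅): φ is true.
  1 (successors {2, 4, 6, 7}): φ is false.
  2 (successors {1, 5}): φ is true.
  3 (successors {2, 8}): φ is true.
  4 (successors {7, 8}): φ is true.
  5 (successors {0, 3, 4, 7}): φ is false.
  6 (successors {2, 3, 4, 6}): φ is false.
  7 (successors {0, 4, 5, 7}): φ is false.
  8 (successors {1, 4}): φ is false.
For instance, at 2:
  At 2: □(p ∨ (◇p ∧ ¬r)) requires p ∨ (◇p ∧ ¬r) at every successor {1, 5}.
      At 1: p is false, ◇p ∧ ¬r is true, so p ∨ (◇p ∧ ¬r) is true.
      At 5: p is false, ◇p ∧ ¬r is true, so p ∨ (◇p ∧ ¬r) is true.
  So □(p ∨ (◇p ∧ ¬r)) is true at 2.
Satisfying worlds: {0, 2, 3, 4}

4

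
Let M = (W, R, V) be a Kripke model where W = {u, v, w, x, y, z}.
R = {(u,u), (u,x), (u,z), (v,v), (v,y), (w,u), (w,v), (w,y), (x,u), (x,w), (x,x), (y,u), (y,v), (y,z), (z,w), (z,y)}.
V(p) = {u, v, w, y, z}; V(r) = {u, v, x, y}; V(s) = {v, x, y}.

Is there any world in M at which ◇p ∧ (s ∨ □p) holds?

Recall that □ψ holds at a world iff ψ holds at every accessible world, and ◇ψ holds iff ψ holds at some accessible world.
Let φ = ◇p ∧ (s ∨ □p). Evaluate φ at each world:
  u (successors {u, x, z}): φ is false.
  v (successors {v, y}): φ is true.
  w (successors {u, v, y}): φ is true.
  x (successors {u, w, x}): φ is true.
  y (successors {u, v, z}): φ is true.
  z (successors {w, y}): φ is true.
Detail at v (witness):
  At v: ◇p is true, s ∨ □p is true, so ◇p ∧ (s ∨ □p) is true.
    At v: ◇p requires p at some successor in {v, y}.
      p holds at v, so ◇p is true at v.
    At v: s is true, □p is true, so s ∨ □p is true.
      At v: □p requires p at every successor {v, y}.
        At v: p is true.
        At y: p is true.
      So □p is true at v.

Yes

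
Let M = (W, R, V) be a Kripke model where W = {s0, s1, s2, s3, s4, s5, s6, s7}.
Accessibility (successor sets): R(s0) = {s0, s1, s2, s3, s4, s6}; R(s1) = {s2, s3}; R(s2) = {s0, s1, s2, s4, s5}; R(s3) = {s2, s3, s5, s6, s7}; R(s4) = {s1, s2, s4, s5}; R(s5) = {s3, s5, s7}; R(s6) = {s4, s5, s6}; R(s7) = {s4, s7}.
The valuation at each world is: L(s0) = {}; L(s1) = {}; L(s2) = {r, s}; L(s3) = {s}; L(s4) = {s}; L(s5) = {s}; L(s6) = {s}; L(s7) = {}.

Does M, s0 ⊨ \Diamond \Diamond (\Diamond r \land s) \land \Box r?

Recall that \Box ψ holds at a world iff ψ holds at every accessible world, and \Diamond ψ holds iff ψ holds at some accessible world.
At s0: \Diamond \Diamond (\Diamond r \land s) is true, \Box r is false, so \Diamond \Diamond (\Diamond r \land s) \land \Box r is false.
  At s0: \Diamond \Diamond (\Diamond r \land s) requires \Diamond (\Diamond r \land s) at some successor in {s0, s1, s2, s3, s4, s6}.
    \Diamond (\Diamond r \land s) holds at s0, so \Diamond \Diamond (\Diamond r \land s) is true at s0.
      At s0: \Diamond (\Diamond r \land s) requires \Diamond r \land s at some successor in {s0, s1, s2, s3, s4, s6}.
        \Diamond r \land s holds at s2, so \Diamond (\Diamond r \land s) is true at s0.
  At s0: \Box r requires r at every successor {s0, s1, s2, s3, s4, s6}.
    r fails at s0, so \Box r is false at s0.

No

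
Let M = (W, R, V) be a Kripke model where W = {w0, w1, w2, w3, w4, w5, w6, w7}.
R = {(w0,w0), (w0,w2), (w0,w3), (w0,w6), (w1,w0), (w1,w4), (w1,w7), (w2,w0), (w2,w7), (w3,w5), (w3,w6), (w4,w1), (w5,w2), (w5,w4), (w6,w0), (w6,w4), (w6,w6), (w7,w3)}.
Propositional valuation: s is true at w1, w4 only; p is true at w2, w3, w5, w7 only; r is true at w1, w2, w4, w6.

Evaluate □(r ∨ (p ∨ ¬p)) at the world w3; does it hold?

Yes

Recall that □ψ holds at a world iff ψ holds at every accessible world, and ◇ψ holds iff ψ holds at some accessible world.
At w3: □(r ∨ (p ∨ ¬p)) requires r ∨ (p ∨ ¬p) at every successor {w5, w6}.
  At w5: r ∨ (p ∨ ¬p) is true.
  At w6: r ∨ (p ∨ ¬p) is true.
So □(r ∨ (p ∨ ¬p)) is true at w3.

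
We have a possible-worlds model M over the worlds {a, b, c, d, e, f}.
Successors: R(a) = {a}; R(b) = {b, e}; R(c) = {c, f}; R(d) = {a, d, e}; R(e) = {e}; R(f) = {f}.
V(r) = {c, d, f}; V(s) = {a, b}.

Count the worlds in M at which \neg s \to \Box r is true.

4

Recall that \Box ψ holds at a world iff ψ holds at every accessible world, and \Diamond ψ holds iff ψ holds at some accessible world.
Let φ = \neg s \to \Box r. Evaluate φ at each world:
  a (successors {a}): φ is true.
  b (successors {b, e}): φ is true.
  c (successors {c, f}): φ is true.
  d (successors {a, d, e}): φ is false.
  e (successors {e}): φ is false.
  f (successors {f}): φ is true.
For instance, at c:
  At c: \neg s is true, \Box r is true, so \neg s \to \Box r is true.
    At c: \Box r requires r at every successor {c, f}.
      At c: r is true.
      At f: r is true.
    So \Box r is true at c.
Satisfying worlds: {a, b, c, f}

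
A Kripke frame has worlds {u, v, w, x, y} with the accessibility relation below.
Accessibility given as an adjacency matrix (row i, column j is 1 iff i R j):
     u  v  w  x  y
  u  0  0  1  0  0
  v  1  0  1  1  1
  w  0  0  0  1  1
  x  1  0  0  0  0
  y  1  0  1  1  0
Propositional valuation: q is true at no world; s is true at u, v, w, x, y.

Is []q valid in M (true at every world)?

Let φ = []q. Evaluate φ at each world:
  u (successors {w}): φ is false.
  v (successors {u, w, x, y}): φ is false.
  w (successors {x, y}): φ is false.
  x (successors {u}): φ is false.
  y (successors {u, w, x}): φ is false.
Detail at u (counterexample):
  At u: []q requires q at every successor {w}.
    q fails at w, so []q is false at u.

No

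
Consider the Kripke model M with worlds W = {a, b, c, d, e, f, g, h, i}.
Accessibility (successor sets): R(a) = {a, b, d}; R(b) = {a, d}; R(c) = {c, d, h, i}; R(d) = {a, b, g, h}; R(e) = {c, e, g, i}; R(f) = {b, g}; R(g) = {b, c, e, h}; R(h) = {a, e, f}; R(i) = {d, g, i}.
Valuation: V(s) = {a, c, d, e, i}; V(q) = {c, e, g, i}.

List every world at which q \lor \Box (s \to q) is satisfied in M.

c, e, f, g, i

Let φ = q \lor \Box (s \to q). Evaluate φ at each world:
  a (successors {a, b, d}): φ is false.
  b (successors {a, d}): φ is false.
  c (successors {c, d, h, i}): φ is true.
  d (successors {a, b, g, h}): φ is false.
  e (successors {c, e, g, i}): φ is true.
  f (successors {b, g}): φ is true.
  g (successors {b, c, e, h}): φ is true.
  h (successors {a, e, f}): φ is false.
  i (successors {d, g, i}): φ is true.
For instance, at e:
  At e: q is true, \Box (s \to q) is true, so q \lor \Box (s \to q) is true.
    At e: \Box (s \to q) requires s \to q at every successor {c, e, g, i}.
      At c: s \to q is true.
      At e: s \to q is true.
      At g: s \to q is true.
      At i: s \to q is true.
    So \Box (s \to q) is true at e.
Satisfying worlds: {c, e, f, g, i}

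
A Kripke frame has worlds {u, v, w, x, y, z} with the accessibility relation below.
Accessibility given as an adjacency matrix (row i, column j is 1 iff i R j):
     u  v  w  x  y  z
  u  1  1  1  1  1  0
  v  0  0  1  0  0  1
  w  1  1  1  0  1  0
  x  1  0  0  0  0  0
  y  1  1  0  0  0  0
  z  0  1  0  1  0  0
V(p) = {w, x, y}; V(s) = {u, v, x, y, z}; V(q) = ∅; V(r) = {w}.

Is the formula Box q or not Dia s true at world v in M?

At v: Box q is false, not Dia s is false, so Box q or not Dia s is false.
  At v: Box q requires q at every successor {w, z}.
    q fails at w, so Box q is false at v.
  At v: Dia s is true, so not Dia s is false.
    At v: Dia s requires s at some successor in {w, z}.
      s holds at z, so Dia s is true at v.

No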